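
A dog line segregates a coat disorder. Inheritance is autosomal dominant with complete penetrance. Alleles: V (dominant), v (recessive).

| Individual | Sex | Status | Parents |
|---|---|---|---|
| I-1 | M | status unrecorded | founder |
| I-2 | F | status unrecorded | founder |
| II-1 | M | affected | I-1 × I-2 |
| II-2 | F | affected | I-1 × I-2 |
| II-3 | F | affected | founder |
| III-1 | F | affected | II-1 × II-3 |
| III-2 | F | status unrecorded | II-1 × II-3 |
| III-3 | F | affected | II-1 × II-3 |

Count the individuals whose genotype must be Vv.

No individual's genotype is forced to Vv by the pedigree, so the count is 0.

0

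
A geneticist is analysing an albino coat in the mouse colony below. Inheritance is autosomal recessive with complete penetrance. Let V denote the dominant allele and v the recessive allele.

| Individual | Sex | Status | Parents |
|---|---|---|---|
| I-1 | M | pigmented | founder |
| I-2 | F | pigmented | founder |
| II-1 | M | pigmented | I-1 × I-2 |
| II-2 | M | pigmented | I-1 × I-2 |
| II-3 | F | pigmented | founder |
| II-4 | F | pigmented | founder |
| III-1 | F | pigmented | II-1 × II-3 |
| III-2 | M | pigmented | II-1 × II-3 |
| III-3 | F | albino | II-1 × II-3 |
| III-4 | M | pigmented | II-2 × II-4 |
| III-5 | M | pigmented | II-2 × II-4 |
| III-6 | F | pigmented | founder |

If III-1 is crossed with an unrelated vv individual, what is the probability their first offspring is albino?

II-1 is pigmented so carries V and passed v to III-3 (vv), so II-1 is Vv.
II-3 is pigmented so carries V and passed v to III-3 (vv), so II-3 is Vv.
III-1 is a pigmented offspring of II-1 (Vv) × II-3 (Vv), whose cross gives 1/4 VV : 1/2 Vv : 1/4 vv; conditioning on being pigmented, III-1 is VV with probability 1/3, Vv with probability 2/3.
Summing over parental genotype combinations, P(offspring is albino) = 2/3·1/2 = 1/3.

1/3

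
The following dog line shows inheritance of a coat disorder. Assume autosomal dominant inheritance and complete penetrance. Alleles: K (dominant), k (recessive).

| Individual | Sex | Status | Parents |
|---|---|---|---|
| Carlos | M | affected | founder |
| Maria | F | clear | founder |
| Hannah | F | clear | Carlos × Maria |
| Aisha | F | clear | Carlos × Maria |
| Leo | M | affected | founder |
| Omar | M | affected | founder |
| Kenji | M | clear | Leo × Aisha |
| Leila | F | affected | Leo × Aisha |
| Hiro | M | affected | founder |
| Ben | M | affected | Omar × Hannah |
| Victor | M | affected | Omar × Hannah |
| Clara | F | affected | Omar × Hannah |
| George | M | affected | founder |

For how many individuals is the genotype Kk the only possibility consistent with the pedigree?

Obligate heterozygotes: Carlos is affected so carries K and passed k to Hannah (kk), so Carlos is Kk; Leo is affected so carries K and passed k to Kenji (kk), so Leo is Kk; Leila is affected so carries K and received k from Aisha (kk), so Leila is Kk; Ben is affected so carries K and received k from Hannah (kk), so Ben is Kk; Victor is affected so carries K and received k from Hannah (kk), so Victor is Kk; Clara is affected so carries K and received k from Hannah (kk), so Clara is Kk.
Every other individual is either homozygous by phenotype or has at least one consistent homozygous assignment, so the count is 6.

6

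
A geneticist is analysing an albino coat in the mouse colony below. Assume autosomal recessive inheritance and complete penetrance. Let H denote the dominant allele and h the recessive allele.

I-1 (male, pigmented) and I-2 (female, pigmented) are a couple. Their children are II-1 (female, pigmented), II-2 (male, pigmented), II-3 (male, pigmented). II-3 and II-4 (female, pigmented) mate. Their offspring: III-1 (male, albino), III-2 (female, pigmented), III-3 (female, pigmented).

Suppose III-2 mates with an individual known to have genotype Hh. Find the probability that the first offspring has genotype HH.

1/3

II-3 is pigmented so carries H and passed h to III-1 (hh), so II-3 is Hh.
II-4 is pigmented so carries H and passed h to III-1 (hh), so II-4 is Hh.
III-2 is a pigmented offspring of II-3 (Hh) × II-4 (Hh), whose cross gives 1/4 HH : 1/2 Hh : 1/4 hh; conditioning on being pigmented, III-2 is HH with probability 1/3, Hh with probability 2/3.
Summing over parental genotype combinations, P(offspring has genotype HH) = 1/3·1/2 + 2/3·1/4 = 1/3.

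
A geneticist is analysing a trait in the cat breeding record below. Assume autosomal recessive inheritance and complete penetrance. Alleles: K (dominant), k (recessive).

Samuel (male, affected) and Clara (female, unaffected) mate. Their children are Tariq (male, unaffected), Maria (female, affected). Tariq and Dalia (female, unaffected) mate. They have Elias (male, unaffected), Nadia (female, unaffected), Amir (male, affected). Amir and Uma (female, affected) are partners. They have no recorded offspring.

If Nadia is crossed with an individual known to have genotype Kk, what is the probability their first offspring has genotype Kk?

Tariq is unaffected so carries K and received k from Samuel (kk), so Tariq is Kk.
Dalia is unaffected so carries K and passed k to Amir (kk), so Dalia is Kk.
Nadia is an unaffected offspring of Tariq (Kk) × Dalia (Kk), whose cross gives 1/4 KK : 1/2 Kk : 1/4 kk; conditioning on being unaffected, Nadia is KK with probability 1/3, Kk with probability 2/3.
Summing over parental genotype combinations, P(offspring has genotype Kk) = 1/3·1/2 + 2/3·1/2 = 1/2.

1/2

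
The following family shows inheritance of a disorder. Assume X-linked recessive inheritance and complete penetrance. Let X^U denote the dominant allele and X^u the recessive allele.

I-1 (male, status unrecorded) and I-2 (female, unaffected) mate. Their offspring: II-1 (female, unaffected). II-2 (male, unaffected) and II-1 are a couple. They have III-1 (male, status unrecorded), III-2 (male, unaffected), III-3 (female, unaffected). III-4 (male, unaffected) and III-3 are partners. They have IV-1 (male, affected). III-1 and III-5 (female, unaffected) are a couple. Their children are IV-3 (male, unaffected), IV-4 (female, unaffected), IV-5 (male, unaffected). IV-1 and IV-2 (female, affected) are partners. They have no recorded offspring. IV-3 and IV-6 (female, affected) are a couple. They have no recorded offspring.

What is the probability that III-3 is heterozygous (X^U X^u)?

1

III-3 is unaffected so carries U and passed u to IV-1 (X^u Y), so III-3 is X^U X^u, giving P(X^U X^u) = 1.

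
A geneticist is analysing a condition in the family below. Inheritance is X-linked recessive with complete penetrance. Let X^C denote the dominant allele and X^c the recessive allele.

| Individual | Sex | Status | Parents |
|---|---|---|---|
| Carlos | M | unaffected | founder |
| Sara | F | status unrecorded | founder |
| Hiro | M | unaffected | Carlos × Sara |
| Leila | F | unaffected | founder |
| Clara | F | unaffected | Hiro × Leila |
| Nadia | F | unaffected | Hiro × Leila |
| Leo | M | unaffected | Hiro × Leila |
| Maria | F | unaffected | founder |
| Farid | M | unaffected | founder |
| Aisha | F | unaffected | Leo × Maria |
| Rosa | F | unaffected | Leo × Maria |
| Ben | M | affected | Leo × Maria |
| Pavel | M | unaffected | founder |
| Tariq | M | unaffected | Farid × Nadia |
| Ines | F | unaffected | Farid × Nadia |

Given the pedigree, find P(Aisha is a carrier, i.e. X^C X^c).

Leo is unaffected, so Leo is X^C Y.
Maria is unaffected so carries C and passed c to Ben (X^c Y), so Maria is X^C X^c.
Their cross gives offspring ratios 1/2 X^C X^C : 1/2 X^C X^c. Conditioning on Aisha being unaffected, P(X^C X^c) = 1/2 / 1 = 1/2.

1/2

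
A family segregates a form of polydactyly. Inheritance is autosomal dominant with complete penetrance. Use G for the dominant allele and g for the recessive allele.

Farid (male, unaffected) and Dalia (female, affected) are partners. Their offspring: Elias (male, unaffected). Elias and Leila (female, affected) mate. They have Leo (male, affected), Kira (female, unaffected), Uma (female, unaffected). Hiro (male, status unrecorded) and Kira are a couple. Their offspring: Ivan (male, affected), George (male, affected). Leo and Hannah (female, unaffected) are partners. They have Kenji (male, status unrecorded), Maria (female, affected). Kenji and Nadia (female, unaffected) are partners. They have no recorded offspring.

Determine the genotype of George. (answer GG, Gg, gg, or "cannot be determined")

From phenotype alone, George is GG or Gg.
George is affected so carries G and received g from Kira (gg), so George is Gg.

Gg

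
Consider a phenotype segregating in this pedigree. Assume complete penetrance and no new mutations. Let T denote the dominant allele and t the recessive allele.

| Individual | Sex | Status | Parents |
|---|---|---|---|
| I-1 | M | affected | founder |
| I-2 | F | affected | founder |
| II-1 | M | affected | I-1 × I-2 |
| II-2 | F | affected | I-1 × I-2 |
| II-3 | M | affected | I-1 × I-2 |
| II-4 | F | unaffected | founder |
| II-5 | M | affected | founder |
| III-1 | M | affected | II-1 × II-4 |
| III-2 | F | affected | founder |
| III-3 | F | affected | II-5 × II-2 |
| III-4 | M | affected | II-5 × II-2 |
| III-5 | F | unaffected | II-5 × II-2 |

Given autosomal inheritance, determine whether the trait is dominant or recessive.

II-5 and II-2 are both affected yet have an unaffected child III-5. Under a recessive model two affected parents are homozygous and every child would be affected, so the trait cannot be recessive.

dominant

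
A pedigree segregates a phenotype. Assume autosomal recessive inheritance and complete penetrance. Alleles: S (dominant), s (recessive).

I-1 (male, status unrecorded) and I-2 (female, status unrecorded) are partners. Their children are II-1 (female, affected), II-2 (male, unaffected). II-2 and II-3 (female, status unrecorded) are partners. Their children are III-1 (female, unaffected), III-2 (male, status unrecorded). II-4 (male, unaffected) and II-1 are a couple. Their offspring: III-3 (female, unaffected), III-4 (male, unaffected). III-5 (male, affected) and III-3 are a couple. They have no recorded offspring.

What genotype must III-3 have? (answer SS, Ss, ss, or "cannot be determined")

From phenotype alone, III-3 is SS or Ss.
III-3 is unaffected so carries S and received s from II-1 (ss), so III-3 is Ss.

Ss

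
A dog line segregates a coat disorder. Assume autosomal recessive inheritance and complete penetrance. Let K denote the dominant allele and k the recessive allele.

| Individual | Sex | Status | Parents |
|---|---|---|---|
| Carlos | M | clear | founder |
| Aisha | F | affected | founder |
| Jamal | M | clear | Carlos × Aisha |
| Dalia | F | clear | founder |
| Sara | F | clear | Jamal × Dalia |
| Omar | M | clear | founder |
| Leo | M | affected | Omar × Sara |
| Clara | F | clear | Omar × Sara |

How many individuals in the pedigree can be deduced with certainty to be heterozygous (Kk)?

3

Obligate heterozygotes: Jamal is clear so carries K and received k from Aisha (kk), so Jamal is Kk; Sara is clear so carries K and passed k to Leo (kk), so Sara is Kk; Omar is clear so carries K and passed k to Leo (kk), so Omar is Kk.
Every other individual is either homozygous by phenotype or has at least one consistent homozygous assignment, so the count is 3.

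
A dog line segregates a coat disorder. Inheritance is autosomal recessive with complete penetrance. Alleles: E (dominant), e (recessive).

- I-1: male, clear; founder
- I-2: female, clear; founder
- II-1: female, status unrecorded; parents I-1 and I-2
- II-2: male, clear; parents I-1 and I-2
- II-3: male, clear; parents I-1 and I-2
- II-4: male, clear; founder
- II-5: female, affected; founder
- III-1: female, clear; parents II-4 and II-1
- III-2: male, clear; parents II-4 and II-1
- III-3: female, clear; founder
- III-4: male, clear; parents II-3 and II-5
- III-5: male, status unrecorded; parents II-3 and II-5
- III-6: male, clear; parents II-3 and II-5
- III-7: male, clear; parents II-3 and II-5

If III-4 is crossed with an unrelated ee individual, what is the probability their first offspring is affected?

1/2

III-4 is clear so carries E and received e from II-5 (ee), so III-4 is Ee.
The cross gives 1/2 Ee : 1/2 ee, so P(offspring is affected) = 1/2.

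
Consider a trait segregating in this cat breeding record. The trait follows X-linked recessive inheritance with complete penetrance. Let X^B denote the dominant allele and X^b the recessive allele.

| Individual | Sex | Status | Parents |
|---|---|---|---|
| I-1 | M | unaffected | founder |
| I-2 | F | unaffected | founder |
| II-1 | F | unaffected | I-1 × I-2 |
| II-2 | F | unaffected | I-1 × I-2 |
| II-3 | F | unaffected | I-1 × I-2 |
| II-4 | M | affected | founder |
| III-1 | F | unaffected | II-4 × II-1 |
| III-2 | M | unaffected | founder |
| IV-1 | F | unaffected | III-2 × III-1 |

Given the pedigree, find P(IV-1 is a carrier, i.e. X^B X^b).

III-2 is unaffected, so III-2 is X^B Y.
III-1 is unaffected so carries B and received b from II-4 (X^b Y), so III-1 is X^B X^b.
Their cross gives offspring ratios 1/2 X^B X^B : 1/2 X^B X^b. Conditioning on IV-1 being unaffected, P(X^B X^b) = 1/2 / 1 = 1/2.

1/2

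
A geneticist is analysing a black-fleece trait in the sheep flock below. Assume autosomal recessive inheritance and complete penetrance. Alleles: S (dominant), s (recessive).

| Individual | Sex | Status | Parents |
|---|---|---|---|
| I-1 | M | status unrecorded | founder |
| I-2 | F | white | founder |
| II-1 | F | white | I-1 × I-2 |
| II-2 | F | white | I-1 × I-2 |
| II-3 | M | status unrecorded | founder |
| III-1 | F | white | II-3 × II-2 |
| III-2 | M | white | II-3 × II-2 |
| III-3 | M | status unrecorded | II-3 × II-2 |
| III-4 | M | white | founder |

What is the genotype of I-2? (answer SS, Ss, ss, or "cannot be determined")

cannot be determined

I-2's phenotype allows SS or Ss, and no parent or child forces a single allele at both positions; consistent genotype assignments exist with I-2 as SS or Ss.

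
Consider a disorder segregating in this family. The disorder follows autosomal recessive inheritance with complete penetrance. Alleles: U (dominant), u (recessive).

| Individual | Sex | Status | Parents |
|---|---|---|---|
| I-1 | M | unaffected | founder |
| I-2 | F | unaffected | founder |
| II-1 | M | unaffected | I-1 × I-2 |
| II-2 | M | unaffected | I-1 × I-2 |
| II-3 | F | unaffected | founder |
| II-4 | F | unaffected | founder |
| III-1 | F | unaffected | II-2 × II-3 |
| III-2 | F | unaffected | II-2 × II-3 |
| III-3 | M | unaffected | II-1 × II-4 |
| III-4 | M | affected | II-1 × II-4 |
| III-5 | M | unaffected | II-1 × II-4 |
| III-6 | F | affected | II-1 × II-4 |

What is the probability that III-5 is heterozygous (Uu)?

II-1 is unaffected so carries U and passed u to III-4 (uu), so II-1 is Uu.
II-4 is unaffected so carries U and passed u to III-4 (uu), so II-4 is Uu.
Their cross gives offspring ratios 1/4 UU : 1/2 Uu : 1/4 uu. Conditioning on III-5 being unaffected, P(Uu) = 1/2 / 3/4 = 2/3.

2/3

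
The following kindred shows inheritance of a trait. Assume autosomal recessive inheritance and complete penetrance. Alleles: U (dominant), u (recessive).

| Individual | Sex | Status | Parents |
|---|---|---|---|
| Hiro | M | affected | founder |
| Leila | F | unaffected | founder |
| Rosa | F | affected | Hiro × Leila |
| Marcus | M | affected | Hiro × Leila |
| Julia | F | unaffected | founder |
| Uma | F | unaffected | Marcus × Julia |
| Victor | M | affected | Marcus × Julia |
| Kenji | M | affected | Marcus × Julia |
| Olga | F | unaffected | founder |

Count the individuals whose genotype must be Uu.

Obligate heterozygotes: Leila is unaffected so carries U and passed u to Rosa (uu), so Leila is Uu; Julia is unaffected so carries U and passed u to Victor (uu), so Julia is Uu; Uma is unaffected so carries U and received u from Marcus (uu), so Uma is Uu.
Every other individual is either homozygous by phenotype or has at least one consistent homozygous assignment, so the count is 3.

3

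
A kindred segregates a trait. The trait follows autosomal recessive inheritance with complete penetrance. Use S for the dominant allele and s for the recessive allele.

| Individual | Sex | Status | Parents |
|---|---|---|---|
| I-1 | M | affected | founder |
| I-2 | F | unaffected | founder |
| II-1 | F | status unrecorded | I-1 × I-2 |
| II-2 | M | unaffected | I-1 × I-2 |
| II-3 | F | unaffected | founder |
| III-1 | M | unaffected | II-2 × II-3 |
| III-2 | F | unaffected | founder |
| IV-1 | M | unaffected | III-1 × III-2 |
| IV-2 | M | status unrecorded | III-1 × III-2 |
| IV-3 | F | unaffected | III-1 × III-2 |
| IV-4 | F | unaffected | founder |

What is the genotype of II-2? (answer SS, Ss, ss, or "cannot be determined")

From phenotype alone, II-2 is SS or Ss.
II-2 is unaffected so carries S and received s from I-1 (ss), so II-2 is Ss.

Ss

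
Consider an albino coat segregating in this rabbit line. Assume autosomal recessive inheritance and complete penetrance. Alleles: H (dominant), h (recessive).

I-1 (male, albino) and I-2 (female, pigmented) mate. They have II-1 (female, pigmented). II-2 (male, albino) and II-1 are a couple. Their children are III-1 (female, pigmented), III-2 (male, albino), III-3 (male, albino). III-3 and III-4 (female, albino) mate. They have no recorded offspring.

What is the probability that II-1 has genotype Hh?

II-1 is pigmented so carries H and received h from I-1 (hh), so II-1 is Hh, giving P(Hh) = 1.

1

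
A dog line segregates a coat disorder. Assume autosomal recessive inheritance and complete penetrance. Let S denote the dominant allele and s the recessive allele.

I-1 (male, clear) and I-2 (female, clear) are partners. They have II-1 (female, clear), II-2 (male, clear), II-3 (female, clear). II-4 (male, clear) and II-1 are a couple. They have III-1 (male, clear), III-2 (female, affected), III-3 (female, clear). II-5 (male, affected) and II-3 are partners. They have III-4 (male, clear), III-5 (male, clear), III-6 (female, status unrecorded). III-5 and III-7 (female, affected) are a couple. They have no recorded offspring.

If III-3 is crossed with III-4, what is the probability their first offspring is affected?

II-4 is clear so carries S and passed s to III-2 (ss), so II-4 is Ss.
II-1 is clear so carries S and passed s to III-2 (ss), so II-1 is Ss.
III-3 is a clear offspring of II-4 (Ss) × II-1 (Ss), whose cross gives 1/4 SS : 1/2 Ss : 1/4 ss; conditioning on being clear, III-3 is SS with probability 1/3, Ss with probability 2/3.
III-4 is clear so carries S and received s from II-5 (ss), so III-4 is Ss.
Summing over parental genotype combinations, P(offspring is affected) = 2/3·1/4 = 1/6.

1/6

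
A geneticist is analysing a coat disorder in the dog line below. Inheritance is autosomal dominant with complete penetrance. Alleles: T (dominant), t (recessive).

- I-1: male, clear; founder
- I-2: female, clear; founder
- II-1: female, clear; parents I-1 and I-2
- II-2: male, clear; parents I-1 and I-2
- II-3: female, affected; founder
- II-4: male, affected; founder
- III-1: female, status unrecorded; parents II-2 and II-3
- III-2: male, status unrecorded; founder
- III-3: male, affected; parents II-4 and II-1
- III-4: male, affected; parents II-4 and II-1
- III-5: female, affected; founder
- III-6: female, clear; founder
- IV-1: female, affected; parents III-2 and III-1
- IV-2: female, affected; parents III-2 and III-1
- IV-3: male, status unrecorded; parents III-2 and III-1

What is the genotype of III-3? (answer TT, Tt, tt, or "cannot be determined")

Tt

From phenotype alone, III-3 is TT or Tt.
III-3 is affected so carries T and received t from II-1 (tt), so III-3 is Tt.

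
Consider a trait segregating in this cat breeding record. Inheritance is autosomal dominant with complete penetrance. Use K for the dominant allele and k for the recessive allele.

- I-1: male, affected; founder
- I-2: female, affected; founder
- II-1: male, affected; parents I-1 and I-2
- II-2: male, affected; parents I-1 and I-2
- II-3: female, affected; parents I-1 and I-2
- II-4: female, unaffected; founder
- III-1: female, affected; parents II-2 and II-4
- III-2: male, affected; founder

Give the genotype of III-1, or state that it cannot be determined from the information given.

From phenotype alone, III-1 is KK or Kk.
III-1 is affected so carries K and received k from II-4 (kk), so III-1 is Kk.

Kk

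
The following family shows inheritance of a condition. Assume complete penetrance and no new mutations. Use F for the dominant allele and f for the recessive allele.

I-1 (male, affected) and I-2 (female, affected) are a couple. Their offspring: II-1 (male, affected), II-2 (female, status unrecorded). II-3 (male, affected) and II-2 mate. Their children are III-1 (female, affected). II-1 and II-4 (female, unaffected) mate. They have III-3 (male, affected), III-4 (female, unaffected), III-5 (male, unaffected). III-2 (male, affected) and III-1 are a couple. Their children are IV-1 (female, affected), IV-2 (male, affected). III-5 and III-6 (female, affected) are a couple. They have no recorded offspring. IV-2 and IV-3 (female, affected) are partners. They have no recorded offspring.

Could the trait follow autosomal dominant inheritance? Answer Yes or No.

A consistent assignment under autosomal dominant exists: I-1 FF, I-2 Ff, II-1 Ff, II-2 FF, II-3 FF, II-4 ff, III-1 FF, III-2 FF, III-3 Ff, III-4 ff, III-5 ff, III-6 FF, IV-1 FF, IV-2 FF, IV-3 FF.
In this assignment every recorded phenotype matches its genotype and every non-founder's genotype is obtainable from its parents' genotypes, so the pedigree is consistent.

Yes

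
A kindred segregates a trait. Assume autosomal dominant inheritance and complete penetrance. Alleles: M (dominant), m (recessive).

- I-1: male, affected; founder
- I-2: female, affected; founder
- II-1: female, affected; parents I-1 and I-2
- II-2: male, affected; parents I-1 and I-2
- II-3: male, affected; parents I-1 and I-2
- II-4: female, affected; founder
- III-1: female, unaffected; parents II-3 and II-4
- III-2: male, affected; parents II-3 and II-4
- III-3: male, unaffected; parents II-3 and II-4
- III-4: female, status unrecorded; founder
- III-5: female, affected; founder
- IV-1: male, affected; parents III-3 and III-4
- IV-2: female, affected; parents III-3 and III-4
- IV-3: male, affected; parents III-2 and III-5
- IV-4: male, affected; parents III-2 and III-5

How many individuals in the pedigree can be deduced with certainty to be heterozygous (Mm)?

4

Obligate heterozygotes: II-3 is affected so carries M and passed m to III-1 (mm), so II-3 is Mm; II-4 is affected so carries M and passed m to III-1 (mm), so II-4 is Mm; IV-1 is affected so carries M and received m from III-3 (mm), so IV-1 is Mm; IV-2 is affected so carries M and received m from III-3 (mm), so IV-2 is Mm.
Every other individual is either homozygous by phenotype or has at least one consistent homozygous assignment, so the count is 4.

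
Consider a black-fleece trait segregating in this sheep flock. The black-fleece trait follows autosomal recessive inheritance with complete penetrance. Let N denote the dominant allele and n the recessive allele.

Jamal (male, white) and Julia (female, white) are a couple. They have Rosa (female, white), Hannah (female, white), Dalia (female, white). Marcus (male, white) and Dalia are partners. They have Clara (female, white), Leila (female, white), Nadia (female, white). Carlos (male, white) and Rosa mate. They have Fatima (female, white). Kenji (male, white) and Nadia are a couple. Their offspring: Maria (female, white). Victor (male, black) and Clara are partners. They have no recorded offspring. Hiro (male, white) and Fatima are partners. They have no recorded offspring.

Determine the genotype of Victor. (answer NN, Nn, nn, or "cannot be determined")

Victor is black, so Victor is nn.

nn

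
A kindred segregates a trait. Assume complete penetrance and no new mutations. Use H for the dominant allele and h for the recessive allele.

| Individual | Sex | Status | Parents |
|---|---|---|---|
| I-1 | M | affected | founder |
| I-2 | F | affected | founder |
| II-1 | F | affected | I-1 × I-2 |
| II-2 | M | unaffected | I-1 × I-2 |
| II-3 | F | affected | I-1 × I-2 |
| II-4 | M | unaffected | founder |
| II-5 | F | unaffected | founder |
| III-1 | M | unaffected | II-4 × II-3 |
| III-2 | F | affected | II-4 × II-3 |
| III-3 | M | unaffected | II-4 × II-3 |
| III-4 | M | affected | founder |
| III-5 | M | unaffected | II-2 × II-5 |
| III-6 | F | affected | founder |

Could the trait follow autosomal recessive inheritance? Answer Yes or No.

No

Under autosomal recessive, II-2 (unaffected, male) cannot arise from I-1 (affected) × I-2 (affected).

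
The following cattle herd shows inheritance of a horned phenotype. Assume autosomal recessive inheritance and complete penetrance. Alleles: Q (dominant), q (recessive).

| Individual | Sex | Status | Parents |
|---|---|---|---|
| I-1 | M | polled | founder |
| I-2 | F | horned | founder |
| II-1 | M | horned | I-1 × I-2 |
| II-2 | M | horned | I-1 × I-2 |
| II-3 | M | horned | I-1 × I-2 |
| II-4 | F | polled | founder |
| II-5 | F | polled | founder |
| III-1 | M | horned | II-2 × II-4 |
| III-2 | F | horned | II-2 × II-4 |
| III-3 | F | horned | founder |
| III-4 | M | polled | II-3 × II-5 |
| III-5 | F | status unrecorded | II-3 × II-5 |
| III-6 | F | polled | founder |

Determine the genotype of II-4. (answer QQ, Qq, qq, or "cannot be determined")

Qq

From phenotype alone, II-4 is QQ or Qq.
II-4 is polled so carries Q and passed q to III-1 (qq), so II-4 is Qq.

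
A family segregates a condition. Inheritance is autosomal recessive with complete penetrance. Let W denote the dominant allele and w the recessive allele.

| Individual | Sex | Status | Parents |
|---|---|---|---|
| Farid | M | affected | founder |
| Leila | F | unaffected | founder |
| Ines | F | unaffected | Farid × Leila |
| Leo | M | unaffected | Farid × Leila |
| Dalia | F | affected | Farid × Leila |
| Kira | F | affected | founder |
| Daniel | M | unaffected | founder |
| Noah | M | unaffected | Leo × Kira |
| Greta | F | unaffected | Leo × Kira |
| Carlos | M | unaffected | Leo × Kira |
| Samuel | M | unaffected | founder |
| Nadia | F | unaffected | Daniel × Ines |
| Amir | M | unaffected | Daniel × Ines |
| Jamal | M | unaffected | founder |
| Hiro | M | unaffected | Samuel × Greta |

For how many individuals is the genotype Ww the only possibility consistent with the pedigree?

Obligate heterozygotes: Leila is unaffected so carries W and passed w to Dalia (ww), so Leila is Ww; Ines is unaffected so carries W and received w from Farid (ww), so Ines is Ww; Leo is unaffected so carries W and received w from Farid (ww), so Leo is Ww; Noah is unaffected so carries W and received w from Kira (ww), so Noah is Ww; Greta is unaffected so carries W and received w from Kira (ww), so Greta is Ww; Carlos is unaffected so carries W and received w from Kira (ww), so Carlos is Ww.
Every other individual is either homozygous by phenotype or has at least one consistent homozygous assignment, so the count is 6.

6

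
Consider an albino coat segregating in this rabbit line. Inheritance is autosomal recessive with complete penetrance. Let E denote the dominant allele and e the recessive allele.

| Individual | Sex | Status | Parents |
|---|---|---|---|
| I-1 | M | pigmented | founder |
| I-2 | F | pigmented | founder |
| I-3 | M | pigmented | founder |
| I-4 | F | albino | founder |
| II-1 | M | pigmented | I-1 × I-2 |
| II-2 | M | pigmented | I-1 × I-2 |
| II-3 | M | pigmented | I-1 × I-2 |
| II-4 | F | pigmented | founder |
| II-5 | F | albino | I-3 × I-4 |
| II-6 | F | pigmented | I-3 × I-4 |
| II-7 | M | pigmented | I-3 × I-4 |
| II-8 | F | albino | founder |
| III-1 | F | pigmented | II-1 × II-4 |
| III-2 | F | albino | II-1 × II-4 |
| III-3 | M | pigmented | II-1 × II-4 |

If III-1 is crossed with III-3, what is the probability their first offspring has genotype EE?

4/9

II-1 is pigmented so carries E and passed e to III-2 (ee), so II-1 is Ee.
II-4 is pigmented so carries E and passed e to III-2 (ee), so II-4 is Ee.
III-1 is a pigmented offspring of II-1 (Ee) × II-4 (Ee), whose cross gives 1/4 EE : 1/2 Ee : 1/4 ee; conditioning on being pigmented, III-1 is EE with probability 1/3, Ee with probability 2/3.
III-3 is a pigmented offspring of II-1 (Ee) × II-4 (Ee), whose cross gives 1/4 EE : 1/2 Ee : 1/4 ee; conditioning on being pigmented, III-3 is EE with probability 1/3, Ee with probability 2/3.
Summing over parental genotype combinations, P(offspring has genotype EE) = 1/9·1 + 2/9·1/2 + 2/9·1/2 + 4/9·1/4 = 4/9.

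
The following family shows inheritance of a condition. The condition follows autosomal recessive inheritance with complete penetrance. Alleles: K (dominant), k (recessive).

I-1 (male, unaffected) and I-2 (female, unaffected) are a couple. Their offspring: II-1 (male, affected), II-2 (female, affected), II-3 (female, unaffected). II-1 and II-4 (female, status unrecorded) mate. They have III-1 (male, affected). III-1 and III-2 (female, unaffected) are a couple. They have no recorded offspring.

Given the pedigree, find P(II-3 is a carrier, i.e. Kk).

2/3

I-1 is unaffected so carries K and passed k to II-1 (kk), so I-1 is Kk.
I-2 is unaffected so carries K and passed k to II-1 (kk), so I-2 is Kk.
Their cross gives offspring ratios 1/4 KK : 1/2 Kk : 1/4 kk. Conditioning on II-3 being unaffected, P(Kk) = 1/2 / 3/4 = 2/3.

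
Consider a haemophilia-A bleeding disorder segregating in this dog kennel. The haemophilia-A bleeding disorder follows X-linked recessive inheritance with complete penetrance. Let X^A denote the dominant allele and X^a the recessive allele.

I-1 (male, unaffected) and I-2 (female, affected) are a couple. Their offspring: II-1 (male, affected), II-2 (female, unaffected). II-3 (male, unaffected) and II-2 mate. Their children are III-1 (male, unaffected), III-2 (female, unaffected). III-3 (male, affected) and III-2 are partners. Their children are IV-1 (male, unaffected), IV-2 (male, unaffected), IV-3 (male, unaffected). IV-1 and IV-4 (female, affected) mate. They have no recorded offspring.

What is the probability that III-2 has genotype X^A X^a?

II-3 is unaffected, so II-3 is X^A Y.
II-2 is unaffected so carries A and received a from I-2 (X^a X^a), so II-2 is X^A X^a.
Their cross gives offspring ratios 1/2 X^A X^A : 1/2 X^A X^a. Conditioning on III-2 being unaffected, P(X^A X^a) = 1/2 / 1 = 1/2 before taking III-2's own offspring into account.
III-3 is affected, so III-3 is X^a Y.
Now use III-2's offspring. Probability of each recorded status — unaffected son IV-1: 1/2 if III-2 is X^A X^a, 1 if X^A X^A; unaffected son IV-2: 1/2 if III-2 is X^A X^a, 1 if X^A X^A; unaffected son IV-3: 1/2 if III-2 is X^A X^a, 1 if X^A X^A.
Bayes: P(X^A X^a) = 1/2·1/8 / (1/2·1/8 + 1/2·1) = 1/9.

1/9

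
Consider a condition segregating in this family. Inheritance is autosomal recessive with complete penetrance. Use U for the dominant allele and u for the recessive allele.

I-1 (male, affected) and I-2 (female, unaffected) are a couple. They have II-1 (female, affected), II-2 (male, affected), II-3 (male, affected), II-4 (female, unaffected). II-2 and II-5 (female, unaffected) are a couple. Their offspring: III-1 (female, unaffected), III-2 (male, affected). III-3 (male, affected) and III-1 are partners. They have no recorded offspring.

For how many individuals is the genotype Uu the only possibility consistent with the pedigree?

Obligate heterozygotes: I-2 is unaffected so carries U and passed u to II-1 (uu), so I-2 is Uu; II-4 is unaffected so carries U and received u from I-1 (uu), so II-4 is Uu; II-5 is unaffected so carries U and passed u to III-2 (uu), so II-5 is Uu; III-1 is unaffected so carries U and received u from II-2 (uu), so III-1 is Uu.
Every other individual is either homozygous by phenotype or has at least one consistent homozygous assignment, so the count is 4.

4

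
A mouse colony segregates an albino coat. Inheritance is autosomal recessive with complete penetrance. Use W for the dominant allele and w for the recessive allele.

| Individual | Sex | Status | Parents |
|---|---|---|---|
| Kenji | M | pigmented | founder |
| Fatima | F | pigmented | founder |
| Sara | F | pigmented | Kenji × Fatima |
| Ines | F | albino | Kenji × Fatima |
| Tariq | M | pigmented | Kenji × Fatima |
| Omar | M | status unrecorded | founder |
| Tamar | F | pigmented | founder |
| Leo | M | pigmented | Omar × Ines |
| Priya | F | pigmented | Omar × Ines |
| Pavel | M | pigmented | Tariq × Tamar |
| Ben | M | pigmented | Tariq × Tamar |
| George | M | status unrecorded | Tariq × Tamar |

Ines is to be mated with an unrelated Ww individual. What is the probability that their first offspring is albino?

1/2

Ines is albino, so Ines is ww.
The cross gives 1/2 Ww : 1/2 ww, so P(offspring is albino) = 1/2.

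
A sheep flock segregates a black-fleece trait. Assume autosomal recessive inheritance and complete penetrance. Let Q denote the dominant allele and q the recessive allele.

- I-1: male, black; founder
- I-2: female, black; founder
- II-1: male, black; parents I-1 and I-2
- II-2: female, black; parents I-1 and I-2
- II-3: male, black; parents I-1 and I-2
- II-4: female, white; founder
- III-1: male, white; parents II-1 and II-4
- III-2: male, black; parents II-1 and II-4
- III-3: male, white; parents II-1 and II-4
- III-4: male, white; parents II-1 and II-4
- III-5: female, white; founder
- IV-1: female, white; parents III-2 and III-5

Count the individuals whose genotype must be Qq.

5

Obligate heterozygotes: II-4 is white so carries Q and passed q to III-2 (qq), so II-4 is Qq; III-1 is white so carries Q and received q from II-1 (qq), so III-1 is Qq; III-3 is white so carries Q and received q from II-1 (qq), so III-3 is Qq; III-4 is white so carries Q and received q from II-1 (qq), so III-4 is Qq; IV-1 is white so carries Q and received q from III-2 (qq), so IV-1 is Qq.
Every other individual is either homozygous by phenotype or has at least one consistent homozygous assignment, so the count is 5.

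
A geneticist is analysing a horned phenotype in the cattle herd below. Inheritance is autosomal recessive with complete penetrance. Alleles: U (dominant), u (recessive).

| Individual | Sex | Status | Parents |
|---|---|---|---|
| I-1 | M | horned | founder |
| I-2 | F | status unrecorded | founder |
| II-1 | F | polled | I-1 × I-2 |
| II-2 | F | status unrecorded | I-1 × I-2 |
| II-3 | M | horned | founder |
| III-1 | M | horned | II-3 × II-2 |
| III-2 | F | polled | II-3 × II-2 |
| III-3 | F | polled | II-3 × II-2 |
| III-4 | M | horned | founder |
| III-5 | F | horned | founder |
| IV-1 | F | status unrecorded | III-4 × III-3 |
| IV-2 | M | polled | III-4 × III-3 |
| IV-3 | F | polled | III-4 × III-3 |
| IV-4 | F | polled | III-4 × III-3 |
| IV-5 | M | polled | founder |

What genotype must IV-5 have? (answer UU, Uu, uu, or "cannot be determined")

cannot be determined

IV-5's phenotype allows UU or Uu, and no parent or child forces a single allele at both positions; consistent genotype assignments exist with IV-5 as UU or Uu.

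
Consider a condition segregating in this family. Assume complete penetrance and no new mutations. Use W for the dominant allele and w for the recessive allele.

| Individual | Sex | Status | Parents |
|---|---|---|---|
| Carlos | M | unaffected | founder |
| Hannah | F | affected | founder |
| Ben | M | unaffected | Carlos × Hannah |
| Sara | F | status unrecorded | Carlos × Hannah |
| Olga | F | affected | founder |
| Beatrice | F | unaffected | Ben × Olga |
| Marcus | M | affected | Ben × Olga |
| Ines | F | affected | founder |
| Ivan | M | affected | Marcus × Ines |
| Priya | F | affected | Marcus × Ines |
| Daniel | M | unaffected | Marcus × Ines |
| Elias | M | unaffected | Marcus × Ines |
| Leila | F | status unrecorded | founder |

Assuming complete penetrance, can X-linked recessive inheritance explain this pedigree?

No

Under X-linked recessive, Ben (unaffected, male) cannot arise from Carlos (unaffected) × Hannah (affected).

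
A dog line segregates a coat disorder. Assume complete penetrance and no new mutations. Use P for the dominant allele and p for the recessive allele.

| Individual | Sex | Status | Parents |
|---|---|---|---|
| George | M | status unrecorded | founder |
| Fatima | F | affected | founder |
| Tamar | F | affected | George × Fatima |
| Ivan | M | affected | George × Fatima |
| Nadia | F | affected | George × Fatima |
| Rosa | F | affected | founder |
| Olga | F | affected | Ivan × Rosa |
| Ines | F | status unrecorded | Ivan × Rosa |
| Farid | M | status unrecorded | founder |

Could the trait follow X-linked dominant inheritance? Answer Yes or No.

A consistent assignment under X-linked dominant exists: George X^P Y, Fatima X^P X^P, Tamar X^P X^P, Ivan X^P Y, Nadia X^P X^P, Rosa X^P X^P, Olga X^P X^P, Ines X^P X^P, Farid X^P Y.
In this assignment every recorded phenotype matches its genotype and every non-founder's genotype is obtainable from its parents' genotypes, so the pedigree is consistent.

Yes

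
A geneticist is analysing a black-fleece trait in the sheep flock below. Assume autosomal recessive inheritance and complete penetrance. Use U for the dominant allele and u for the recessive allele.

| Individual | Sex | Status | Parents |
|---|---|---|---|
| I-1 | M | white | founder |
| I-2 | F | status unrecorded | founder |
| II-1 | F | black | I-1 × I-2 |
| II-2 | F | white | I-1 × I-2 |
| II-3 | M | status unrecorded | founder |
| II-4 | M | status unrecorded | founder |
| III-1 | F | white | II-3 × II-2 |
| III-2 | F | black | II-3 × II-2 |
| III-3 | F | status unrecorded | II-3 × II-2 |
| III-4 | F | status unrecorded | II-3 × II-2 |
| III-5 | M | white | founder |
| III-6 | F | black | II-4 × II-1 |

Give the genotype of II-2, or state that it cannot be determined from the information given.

From phenotype alone, II-2 is UU or Uu.
II-2 is white so carries U and passed u to III-2 (uu), so II-2 is Uu.

Uu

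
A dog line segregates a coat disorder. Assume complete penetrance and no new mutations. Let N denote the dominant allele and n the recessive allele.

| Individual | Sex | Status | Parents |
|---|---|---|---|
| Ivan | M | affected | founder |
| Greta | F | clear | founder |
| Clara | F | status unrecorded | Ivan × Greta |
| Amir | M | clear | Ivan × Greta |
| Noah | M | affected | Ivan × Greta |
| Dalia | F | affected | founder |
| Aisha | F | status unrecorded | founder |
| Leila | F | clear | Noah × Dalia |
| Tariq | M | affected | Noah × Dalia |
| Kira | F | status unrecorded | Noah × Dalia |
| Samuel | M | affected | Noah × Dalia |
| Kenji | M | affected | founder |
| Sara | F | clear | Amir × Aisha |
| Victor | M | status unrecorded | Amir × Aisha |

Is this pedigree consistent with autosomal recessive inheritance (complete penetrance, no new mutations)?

No

Under autosomal recessive, Leila (clear, female) cannot arise from Noah (affected) × Dalia (affected).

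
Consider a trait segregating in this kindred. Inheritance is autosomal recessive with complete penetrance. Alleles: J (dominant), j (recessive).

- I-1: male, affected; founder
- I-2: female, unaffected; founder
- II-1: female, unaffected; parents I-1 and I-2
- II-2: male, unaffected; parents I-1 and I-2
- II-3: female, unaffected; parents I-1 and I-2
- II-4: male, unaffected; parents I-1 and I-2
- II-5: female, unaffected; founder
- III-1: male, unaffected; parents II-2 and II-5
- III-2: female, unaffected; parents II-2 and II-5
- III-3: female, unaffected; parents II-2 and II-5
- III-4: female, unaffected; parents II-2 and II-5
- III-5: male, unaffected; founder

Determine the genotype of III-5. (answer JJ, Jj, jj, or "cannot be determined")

cannot be determined

III-5's phenotype allows JJ or Jj, and no parent or child forces a single allele at both positions; consistent genotype assignments exist with III-5 as JJ or Jj.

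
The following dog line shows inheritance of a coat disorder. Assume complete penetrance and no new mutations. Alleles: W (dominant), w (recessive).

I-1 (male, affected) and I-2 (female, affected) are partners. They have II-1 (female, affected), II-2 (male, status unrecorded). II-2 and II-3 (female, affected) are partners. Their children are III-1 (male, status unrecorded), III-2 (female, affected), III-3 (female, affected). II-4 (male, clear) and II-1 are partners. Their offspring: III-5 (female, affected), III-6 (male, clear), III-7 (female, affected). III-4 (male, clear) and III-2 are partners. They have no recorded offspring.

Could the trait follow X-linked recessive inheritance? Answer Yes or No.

No

Under X-linked recessive, III-5 (affected, female) cannot arise from II-4 (clear) × II-1 (affected).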